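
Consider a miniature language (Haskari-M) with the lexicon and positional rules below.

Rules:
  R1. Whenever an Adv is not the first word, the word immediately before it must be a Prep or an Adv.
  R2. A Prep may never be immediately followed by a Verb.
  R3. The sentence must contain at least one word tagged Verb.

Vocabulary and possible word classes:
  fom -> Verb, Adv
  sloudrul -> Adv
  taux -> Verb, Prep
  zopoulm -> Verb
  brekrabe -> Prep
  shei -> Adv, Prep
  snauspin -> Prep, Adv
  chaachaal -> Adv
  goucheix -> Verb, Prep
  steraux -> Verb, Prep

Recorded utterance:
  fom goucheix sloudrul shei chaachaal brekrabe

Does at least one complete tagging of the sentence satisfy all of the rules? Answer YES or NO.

YES

Candidates per position — 1:fom {Verb,Adv}; 2:goucheix {Verb,Prep}; 3:sloudrul {Adv}; 4:shei {Adv,Prep}; 5:chaachaal {Adv}; 6:brekrabe {Prep}.
One satisfying assignment: Verb Prep Adv Prep Adv Prep.
Check: rule 1 ✓; rule 2 ✓; rule 3 ✓.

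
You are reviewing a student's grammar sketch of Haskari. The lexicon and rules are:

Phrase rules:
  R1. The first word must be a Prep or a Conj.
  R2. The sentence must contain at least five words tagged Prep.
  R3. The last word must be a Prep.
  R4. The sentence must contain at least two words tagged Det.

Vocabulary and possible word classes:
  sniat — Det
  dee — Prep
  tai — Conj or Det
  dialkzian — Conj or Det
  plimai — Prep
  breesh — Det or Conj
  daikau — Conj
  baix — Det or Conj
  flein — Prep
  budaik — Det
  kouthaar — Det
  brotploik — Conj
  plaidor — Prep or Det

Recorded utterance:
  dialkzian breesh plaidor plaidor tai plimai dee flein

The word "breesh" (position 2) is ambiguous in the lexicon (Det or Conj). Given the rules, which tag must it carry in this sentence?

Candidates per position — 1:dialkzian {Conj,Det}; 2:breesh {Det,Conj}; 3:plaidor {Prep,Det}; 4:plaidor {Prep,Det}; 5:tai {Conj,Det}; 6:plimai {Prep}; 7:dee {Prep}; 8:flein {Prep}.
Position 1: tagging it Det would leave rule 1 unsatisfiable, so it must be Conj.
Position 3: tagging it Det would leave rule 2 unsatisfiable, so it must be Prep.
Position 4: tagging it Det would leave rule 2 unsatisfiable, so it must be Prep.
Position 5: tagging it Conj would leave rule 4 unsatisfiable, so it must be Det.
Position 2: tagging it Conj would leave rule 4 unsatisfiable, so it must be Det.
So the tagging must be: Conj Det Prep Prep Det Prep Prep Prep.
Checking: rule 1 ok; rule 2 ok; rule 3 ok; rule 4 ok.

Det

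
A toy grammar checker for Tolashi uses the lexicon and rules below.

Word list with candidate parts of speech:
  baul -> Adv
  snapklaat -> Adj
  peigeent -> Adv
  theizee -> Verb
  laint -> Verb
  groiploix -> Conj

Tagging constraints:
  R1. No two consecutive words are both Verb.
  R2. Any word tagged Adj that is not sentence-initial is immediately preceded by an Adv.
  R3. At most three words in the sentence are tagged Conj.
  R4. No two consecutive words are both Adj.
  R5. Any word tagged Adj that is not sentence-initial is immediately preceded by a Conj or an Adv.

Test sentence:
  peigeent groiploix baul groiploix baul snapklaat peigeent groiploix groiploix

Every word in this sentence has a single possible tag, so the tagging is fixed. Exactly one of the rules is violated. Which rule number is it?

3

Fixed tagging: Adv Conj Adv Conj Adv Adj Adv Conj Conj.
Applying the rules: R1 ✓, R2 ✓, R3 ✗, R4 ✓, R5 ✓.
Only rule 3 fails.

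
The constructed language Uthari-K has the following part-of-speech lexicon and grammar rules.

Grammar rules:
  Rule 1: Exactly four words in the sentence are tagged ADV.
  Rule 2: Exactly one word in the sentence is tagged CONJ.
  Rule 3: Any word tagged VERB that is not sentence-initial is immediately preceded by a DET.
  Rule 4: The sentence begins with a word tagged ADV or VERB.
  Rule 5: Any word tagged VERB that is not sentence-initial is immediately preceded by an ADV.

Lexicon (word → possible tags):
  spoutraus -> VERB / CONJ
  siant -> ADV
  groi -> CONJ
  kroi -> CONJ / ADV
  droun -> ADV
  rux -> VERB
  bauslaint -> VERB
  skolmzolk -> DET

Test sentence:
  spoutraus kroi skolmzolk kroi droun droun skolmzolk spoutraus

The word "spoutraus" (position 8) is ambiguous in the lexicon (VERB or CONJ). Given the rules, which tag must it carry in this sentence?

Candidates per position — 1:spoutraus {VERB,CONJ}; 2:kroi {CONJ,ADV}; 3:skolmzolk {DET}; 4:kroi {CONJ,ADV}; 5:droun {ADV}; 6:droun {ADV}; 7:skolmzolk {DET}; 8:spoutraus {VERB,CONJ}.
If word 1 were CONJ, no tagging could satisfy rule 4; so word 1 is VERB.
If word 2 were CONJ, no tagging could satisfy rule 1; so word 2 is ADV.
If word 4 were CONJ, no tagging could satisfy rule 1; so word 4 is ADV.
If word 8 were VERB, no tagging could satisfy rule 2; so word 8 is CONJ.
The only consistent sequence is: VERB ADV DET ADV ADV ADV DET CONJ.
Check: rule 1 holds; rule 2 holds; rule 3 holds; rule 4 holds; rule 5 holds.

CONJ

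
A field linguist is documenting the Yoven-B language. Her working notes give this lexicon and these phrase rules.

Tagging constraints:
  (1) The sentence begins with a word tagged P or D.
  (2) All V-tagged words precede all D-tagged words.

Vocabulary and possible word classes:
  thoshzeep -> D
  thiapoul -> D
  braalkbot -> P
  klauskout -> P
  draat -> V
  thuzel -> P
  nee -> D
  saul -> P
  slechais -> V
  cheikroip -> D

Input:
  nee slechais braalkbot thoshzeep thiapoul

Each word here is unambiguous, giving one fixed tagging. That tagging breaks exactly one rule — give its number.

Fixed tagging: D V P D D.
Checking each rule: R1 ok, R2 fails.
Only rule 2 fails.

2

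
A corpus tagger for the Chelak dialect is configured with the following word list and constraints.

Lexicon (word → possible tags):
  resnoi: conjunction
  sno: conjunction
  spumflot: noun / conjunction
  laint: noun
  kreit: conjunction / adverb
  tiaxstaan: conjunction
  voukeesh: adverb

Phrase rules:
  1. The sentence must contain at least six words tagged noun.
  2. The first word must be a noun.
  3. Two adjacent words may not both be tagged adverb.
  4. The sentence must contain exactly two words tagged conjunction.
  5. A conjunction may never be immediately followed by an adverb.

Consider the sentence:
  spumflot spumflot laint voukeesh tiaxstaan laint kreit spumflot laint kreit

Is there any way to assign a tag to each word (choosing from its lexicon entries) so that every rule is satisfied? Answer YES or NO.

Candidates per position — 1:spumflot {noun,conjunction}; 2:spumflot {noun,conjunction}; 3:laint {noun}; 4:voukeesh {adverb}; 5:tiaxstaan {conjunction}; 6:laint {noun}; 7:kreit {conjunction,adverb}; 8:spumflot {noun,conjunction}; 9:laint {noun}; 10:kreit {conjunction,adverb}.
One satisfying assignment: noun noun noun adverb conjunction noun adverb noun noun conjunction.
Verifying each rule — rule 1 holds; rule 2 holds; rule 3 holds; rule 4 holds; rule 5 holds.

YES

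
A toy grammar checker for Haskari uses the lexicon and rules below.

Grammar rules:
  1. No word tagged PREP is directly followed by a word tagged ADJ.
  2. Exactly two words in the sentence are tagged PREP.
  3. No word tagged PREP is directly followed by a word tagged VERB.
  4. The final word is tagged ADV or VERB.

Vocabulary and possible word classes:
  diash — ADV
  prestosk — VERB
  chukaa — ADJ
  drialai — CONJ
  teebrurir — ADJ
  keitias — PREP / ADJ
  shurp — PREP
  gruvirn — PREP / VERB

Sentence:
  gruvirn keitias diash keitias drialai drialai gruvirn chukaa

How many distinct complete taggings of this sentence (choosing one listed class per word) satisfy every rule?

0

Candidates per position — 1:gruvirn {PREP,VERB}; 2:keitias {PREP,ADJ}; 3:diash {ADV}; 4:keitias {PREP,ADJ}; 5:drialai {CONJ}; 6:drialai {CONJ}; 7:gruvirn {PREP,VERB}; 8:chukaa {ADJ}.
There are 16 candidate sequences in total.
Rule 4 cannot be satisfied by any choice of tags from the lexicon.
So there is no consistent tagging.
Count = 0.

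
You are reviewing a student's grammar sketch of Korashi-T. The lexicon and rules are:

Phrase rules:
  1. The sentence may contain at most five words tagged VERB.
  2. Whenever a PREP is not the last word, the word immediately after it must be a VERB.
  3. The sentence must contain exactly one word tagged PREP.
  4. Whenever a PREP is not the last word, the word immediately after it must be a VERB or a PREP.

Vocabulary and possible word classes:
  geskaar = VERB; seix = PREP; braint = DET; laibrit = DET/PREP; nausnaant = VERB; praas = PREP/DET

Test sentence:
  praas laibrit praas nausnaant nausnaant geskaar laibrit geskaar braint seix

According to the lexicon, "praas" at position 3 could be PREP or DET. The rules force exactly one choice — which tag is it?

Candidates per position — 1:praas {PREP,DET}; 2:laibrit {DET,PREP}; 3:praas {PREP,DET}; 4:nausnaant {VERB}; 5:nausnaant {VERB}; 6:geskaar {VERB}; 7:laibrit {DET,PREP}; 8:geskaar {VERB}; 9:braint {DET}; 10:seix {PREP}.
Word 1 cannot be PREP — rule 2 would then fail for every completion. It is DET.
Word 2 cannot be PREP — rule 2 would then fail for every completion. It is DET.
Word 3 cannot be PREP — rule 3 would then fail for every completion. It is DET.
Word 7 cannot be PREP — rule 3 would then fail for every completion. It is DET.
The only consistent sequence is: DET DET DET VERB VERB VERB DET VERB DET PREP.
Check: rule 1 satisfied; rule 2 satisfied; rule 3 satisfied; rule 4 satisfied.

DET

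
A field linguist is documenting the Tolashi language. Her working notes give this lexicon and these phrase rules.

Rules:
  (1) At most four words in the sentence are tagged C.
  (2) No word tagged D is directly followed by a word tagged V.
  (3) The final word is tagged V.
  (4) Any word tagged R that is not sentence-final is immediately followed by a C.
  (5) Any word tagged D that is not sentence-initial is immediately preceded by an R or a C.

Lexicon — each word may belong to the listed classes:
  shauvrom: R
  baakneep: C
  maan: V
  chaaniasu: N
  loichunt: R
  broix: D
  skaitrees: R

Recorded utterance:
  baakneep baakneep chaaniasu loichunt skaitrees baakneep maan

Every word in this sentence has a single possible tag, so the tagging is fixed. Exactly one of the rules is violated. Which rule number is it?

4

Fixed tagging: C C N R R C V.
Rule check: R1 ok, R2 ok, R3 ok, R4 fails, R5 ok.
Only rule 4 fails.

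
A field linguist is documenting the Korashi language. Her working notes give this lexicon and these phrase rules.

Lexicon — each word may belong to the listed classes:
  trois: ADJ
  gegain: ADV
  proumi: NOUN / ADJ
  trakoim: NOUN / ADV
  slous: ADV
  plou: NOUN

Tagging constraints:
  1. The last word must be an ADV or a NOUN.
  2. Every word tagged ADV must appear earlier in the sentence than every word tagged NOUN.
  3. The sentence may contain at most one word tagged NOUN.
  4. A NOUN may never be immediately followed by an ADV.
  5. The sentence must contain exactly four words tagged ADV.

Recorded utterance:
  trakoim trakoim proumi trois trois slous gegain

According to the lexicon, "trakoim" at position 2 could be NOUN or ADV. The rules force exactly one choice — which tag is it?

Candidates per position — 1:trakoim {NOUN,ADV}; 2:trakoim {NOUN,ADV}; 3:proumi {NOUN,ADJ}; 4:trois {ADJ}; 5:trois {ADJ}; 6:slous {ADV}; 7:gegain {ADV}.
Word 1 cannot be NOUN — rule 2 would then fail for every completion. It is ADV.
Word 2 cannot be NOUN — rule 2 would then fail for every completion. It is ADV.
Word 3 cannot be NOUN — rule 2 would then fail for every completion. It is ADJ.
That leaves exactly one tagging: ADV ADV ADJ ADJ ADJ ADV ADV.
Rule-by-rule: rule 1 ok; rule 2 ok; rule 3 ok; rule 4 ok; rule 5 ok.

ADV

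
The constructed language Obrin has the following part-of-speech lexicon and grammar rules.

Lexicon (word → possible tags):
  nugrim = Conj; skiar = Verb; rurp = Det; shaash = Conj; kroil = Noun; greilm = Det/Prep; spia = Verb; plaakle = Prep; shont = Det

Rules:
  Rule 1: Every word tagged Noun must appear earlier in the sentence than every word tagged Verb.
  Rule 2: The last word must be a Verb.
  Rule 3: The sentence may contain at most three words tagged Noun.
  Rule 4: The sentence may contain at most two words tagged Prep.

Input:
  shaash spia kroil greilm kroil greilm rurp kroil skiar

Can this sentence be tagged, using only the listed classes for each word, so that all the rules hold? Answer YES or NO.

NO

Candidates per position — 1:shaash {Conj}; 2:spia {Verb}; 3:kroil {Noun}; 4:greilm {Det,Prep}; 5:kroil {Noun}; 6:greilm {Det,Prep}; 7:rurp {Det}; 8:kroil {Noun}; 9:skiar {Verb}.
Rule 1 cannot be satisfied by any choice of tags from the lexicon.
So there is no consistent tagging.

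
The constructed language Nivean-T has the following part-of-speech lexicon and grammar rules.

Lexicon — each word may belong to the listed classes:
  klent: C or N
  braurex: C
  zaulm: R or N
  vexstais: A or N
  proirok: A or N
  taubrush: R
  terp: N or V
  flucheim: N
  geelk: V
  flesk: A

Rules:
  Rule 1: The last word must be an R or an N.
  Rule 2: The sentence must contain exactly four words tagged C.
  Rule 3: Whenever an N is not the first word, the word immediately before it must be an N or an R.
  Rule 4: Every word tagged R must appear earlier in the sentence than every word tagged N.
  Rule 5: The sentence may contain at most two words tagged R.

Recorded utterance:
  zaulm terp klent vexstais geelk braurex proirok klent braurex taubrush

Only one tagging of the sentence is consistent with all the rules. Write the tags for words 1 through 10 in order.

R V C A V C A C C R

Candidates per position — 1:zaulm {R,N}; 2:terp {N,V}; 3:klent {C,N}; 4:vexstais {A,N}; 5:geelk {V}; 6:braurex {C}; 7:proirok {A,N}; 8:klent {C,N}; 9:braurex {C}; 10:taubrush {R}.
If word 1 were N, no tagging could satisfy rule 4; so word 1 is R.
If word 2 were N, no tagging could satisfy rule 4; so word 2 is V.
If word 3 were N, no tagging could satisfy rule 2; so word 3 is C.
If word 4 were N, no tagging could satisfy rule 3; so word 4 is A.
If word 7 were N, no tagging could satisfy rule 3; so word 7 is A.
If word 8 were N, no tagging could satisfy rule 2; so word 8 is C.
That leaves exactly one tagging: R V C A V C A C C R.
Rule-by-rule: rule 1 ok; rule 2 ok; rule 3 ok; rule 4 ok; rule 5 ok.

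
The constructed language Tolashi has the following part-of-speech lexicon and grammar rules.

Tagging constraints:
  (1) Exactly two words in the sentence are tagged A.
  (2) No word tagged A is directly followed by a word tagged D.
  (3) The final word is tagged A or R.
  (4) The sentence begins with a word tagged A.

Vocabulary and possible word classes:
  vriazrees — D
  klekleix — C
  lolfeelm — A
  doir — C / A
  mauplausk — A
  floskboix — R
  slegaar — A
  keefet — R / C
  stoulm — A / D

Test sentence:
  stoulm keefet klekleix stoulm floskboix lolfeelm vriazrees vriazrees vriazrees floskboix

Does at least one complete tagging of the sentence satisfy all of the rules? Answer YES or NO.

NO

Candidates per position — 1:stoulm {A,D}; 2:keefet {R,C}; 3:klekleix {C}; 4:stoulm {A,D}; 5:floskboix {R}; 6:lolfeelm {A}; 7:vriazrees {D}; 8:vriazrees {D}; 9:vriazrees {D}; 10:floskboix {R}.
Rule 2 cannot be satisfied by any choice of tags from the lexicon.
So there is no consistent tagging.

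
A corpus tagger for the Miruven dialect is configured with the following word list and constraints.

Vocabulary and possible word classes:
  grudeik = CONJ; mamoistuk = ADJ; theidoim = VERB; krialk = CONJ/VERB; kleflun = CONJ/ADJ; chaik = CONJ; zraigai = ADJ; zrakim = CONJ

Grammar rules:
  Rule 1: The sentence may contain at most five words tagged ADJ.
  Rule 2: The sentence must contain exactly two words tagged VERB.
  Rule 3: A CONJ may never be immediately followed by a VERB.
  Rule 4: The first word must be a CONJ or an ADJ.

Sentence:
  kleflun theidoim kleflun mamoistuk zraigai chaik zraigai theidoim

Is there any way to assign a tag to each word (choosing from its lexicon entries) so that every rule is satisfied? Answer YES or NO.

YES

Candidates per position — 1:kleflun {CONJ,ADJ}; 2:theidoim {VERB}; 3:kleflun {CONJ,ADJ}; 4:mamoistuk {ADJ}; 5:zraigai {ADJ}; 6:chaik {CONJ}; 7:zraigai {ADJ}; 8:theidoim {VERB}.
One satisfying assignment: ADJ VERB CONJ ADJ ADJ CONJ ADJ VERB.
Rule-by-rule: rule 1 satisfied; rule 2 satisfied; rule 3 satisfied; rule 4 satisfied.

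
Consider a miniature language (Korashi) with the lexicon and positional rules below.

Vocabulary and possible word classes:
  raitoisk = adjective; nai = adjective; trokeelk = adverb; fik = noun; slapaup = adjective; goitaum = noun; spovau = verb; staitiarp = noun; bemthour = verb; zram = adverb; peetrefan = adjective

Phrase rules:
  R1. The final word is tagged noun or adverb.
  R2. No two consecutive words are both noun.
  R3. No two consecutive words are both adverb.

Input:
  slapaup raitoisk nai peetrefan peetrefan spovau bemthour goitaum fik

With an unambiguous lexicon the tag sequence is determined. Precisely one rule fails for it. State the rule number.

Fixed tagging: adjective adjective adjective adjective adjective verb verb noun noun.
Checking each rule: R1 ✓, R2 ✗, R3 ✓.
Only rule 2 fails.

2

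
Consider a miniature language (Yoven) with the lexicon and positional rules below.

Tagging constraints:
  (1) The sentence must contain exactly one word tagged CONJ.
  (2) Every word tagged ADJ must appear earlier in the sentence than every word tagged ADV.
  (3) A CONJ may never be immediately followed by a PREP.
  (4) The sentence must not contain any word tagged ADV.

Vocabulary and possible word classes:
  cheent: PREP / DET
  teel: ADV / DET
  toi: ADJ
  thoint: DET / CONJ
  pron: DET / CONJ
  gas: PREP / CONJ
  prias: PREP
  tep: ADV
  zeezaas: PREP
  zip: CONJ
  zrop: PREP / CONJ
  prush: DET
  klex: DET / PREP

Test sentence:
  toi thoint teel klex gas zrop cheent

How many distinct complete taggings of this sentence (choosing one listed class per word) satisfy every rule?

Candidates per position — 1:toi {ADJ}; 2:thoint {DET,CONJ}; 3:teel {ADV,DET}; 4:klex {DET,PREP}; 5:gas {PREP,CONJ}; 6:zrop {PREP,CONJ}; 7:cheent {PREP,DET}.
There are 64 candidate sequences in total.
Checking each against the rules leaves 6 sequences.
Count = 6.

6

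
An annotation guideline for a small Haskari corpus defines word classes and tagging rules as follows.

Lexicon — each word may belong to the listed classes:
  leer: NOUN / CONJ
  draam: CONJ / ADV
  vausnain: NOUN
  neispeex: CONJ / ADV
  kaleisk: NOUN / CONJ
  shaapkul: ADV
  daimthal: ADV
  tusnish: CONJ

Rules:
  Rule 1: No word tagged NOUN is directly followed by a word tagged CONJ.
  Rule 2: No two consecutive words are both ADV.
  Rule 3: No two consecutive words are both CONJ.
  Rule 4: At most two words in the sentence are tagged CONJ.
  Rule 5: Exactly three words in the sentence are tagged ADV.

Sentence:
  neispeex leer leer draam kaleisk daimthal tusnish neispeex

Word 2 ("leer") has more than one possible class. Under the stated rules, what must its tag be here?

Candidates per position — 1:neispeex {CONJ,ADV}; 2:leer {NOUN,CONJ}; 3:leer {NOUN,CONJ}; 4:draam {CONJ,ADV}; 5:kaleisk {NOUN,CONJ}; 6:daimthal {ADV}; 7:tusnish {CONJ}; 8:neispeex {CONJ,ADV}.
Position 8: CONJ is ruled out by rule 3; that leaves ADV.
Position 2: the remaining choice is settled jointly with positions 1, 3, 4, 5 — only NOUN at position 2 is part of a tagging that satisfies every rule.
So the tagging must be: CONJ NOUN NOUN ADV NOUN ADV CONJ ADV.
Verifying each rule — rule 1 ✓; rule 2 ✓; rule 3 ✓; rule 4 ✓; rule 5 ✓.

NOUN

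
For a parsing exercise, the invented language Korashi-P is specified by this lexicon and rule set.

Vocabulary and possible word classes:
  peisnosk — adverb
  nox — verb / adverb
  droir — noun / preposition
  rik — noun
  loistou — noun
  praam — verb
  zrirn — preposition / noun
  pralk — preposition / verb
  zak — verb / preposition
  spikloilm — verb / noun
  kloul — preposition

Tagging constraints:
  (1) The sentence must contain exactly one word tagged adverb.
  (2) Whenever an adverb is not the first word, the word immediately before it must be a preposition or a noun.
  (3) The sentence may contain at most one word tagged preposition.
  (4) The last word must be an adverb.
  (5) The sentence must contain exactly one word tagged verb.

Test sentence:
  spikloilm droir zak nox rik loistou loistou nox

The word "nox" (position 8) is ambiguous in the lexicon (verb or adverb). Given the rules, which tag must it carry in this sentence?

Candidates per position — 1:spikloilm {verb,noun}; 2:droir {noun,preposition}; 3:zak {verb,preposition}; 4:nox {verb,adverb}; 5:rik {noun}; 6:loistou {noun}; 7:loistou {noun}; 8:nox {verb,adverb}.
Word 8 cannot be verb — rule 4 would then fail for every completion. It is adverb.
Word 4 cannot be adverb — rule 1 would then fail for every completion. It is verb.
Word 1 cannot be verb — rule 5 would then fail for every completion. It is noun.
Word 3 cannot be verb — rule 5 would then fail for every completion. It is preposition.
Word 2 cannot be preposition — rule 3 would then fail for every completion. It is noun.
So the tagging must be: noun noun preposition verb noun noun noun adverb.
Check: rule 1 ✓; rule 2 ✓; rule 3 ✓; rule 4 ✓; rule 5 ✓.

adverb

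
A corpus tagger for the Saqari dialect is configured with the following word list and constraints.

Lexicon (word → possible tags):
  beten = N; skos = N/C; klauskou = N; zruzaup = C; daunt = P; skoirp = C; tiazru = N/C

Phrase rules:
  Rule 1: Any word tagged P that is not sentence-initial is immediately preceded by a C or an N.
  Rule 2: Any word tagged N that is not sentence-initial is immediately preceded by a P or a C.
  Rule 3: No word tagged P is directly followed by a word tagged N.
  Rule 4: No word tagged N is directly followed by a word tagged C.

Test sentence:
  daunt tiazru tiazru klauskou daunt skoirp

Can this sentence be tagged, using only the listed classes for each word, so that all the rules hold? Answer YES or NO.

YES

Candidates per position — 1:daunt {P}; 2:tiazru {N,C}; 3:tiazru {N,C}; 4:klauskou {N}; 5:daunt {P}; 6:skoirp {C}.
One satisfying assignment: P C C N P C.
Checking: rule 1 satisfied; rule 2 satisfied; rule 3 satisfied; rule 4 satisfied.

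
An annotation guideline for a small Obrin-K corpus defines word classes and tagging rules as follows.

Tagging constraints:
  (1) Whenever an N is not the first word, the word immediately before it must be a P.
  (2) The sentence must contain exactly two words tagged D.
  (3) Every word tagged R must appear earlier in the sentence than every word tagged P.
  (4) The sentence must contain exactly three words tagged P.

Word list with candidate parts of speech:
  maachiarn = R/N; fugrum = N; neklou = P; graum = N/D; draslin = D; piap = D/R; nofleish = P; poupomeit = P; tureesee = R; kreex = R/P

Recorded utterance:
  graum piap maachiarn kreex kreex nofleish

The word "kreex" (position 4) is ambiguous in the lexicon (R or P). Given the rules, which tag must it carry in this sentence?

P

Candidates per position — 1:graum {N,D}; 2:piap {D,R}; 3:maachiarn {R,N}; 4:kreex {R,P}; 5:kreex {R,P}; 6:nofleish {P}.
Position 1: tagging it N would leave rule 2 unsatisfiable, so it must be D.
Position 2: tagging it R would leave rule 2 unsatisfiable, so it must be D.
Position 3: tagging it N would leave rule 1 unsatisfiable, so it must be R.
Position 4: tagging it R would leave rule 4 unsatisfiable, so it must be P.
Position 5: tagging it R would leave rule 3 unsatisfiable, so it must be P.
That leaves exactly one tagging: D D R P P P.
Checking: rule 1 holds; rule 2 holds; rule 3 holds; rule 4 holds.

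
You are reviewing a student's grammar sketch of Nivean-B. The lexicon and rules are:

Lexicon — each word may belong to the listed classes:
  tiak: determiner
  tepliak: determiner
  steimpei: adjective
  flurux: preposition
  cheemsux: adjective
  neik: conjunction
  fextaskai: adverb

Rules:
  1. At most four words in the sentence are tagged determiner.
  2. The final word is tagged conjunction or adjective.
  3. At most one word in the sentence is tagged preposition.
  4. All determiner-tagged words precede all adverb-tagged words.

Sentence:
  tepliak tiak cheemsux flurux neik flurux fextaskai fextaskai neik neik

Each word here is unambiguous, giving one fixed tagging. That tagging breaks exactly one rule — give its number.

3

Fixed tagging: determiner determiner adjective preposition conjunction preposition adverb adverb conjunction conjunction.
Rule check: R1 ok, R2 ok, R3 fails, R4 ok.
Only rule 3 fails.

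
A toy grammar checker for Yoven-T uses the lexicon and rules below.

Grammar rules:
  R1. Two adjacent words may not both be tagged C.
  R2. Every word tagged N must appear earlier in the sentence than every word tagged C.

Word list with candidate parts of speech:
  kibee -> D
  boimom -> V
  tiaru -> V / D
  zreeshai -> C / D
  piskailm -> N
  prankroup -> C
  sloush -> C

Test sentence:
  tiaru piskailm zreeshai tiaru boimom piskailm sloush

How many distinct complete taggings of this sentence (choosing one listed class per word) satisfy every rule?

4

Candidates per position — 1:tiaru {V,D}; 2:piskailm {N}; 3:zreeshai {C,D}; 4:tiaru {V,D}; 5:boimom {V}; 6:piskailm {N}; 7:sloush {C}.
There are 8 candidate sequences in total.
The sequences that satisfy every rule: V N D V V N C; V N D D V N C; D N D V V N C; D N D D V N C.
Count = 4.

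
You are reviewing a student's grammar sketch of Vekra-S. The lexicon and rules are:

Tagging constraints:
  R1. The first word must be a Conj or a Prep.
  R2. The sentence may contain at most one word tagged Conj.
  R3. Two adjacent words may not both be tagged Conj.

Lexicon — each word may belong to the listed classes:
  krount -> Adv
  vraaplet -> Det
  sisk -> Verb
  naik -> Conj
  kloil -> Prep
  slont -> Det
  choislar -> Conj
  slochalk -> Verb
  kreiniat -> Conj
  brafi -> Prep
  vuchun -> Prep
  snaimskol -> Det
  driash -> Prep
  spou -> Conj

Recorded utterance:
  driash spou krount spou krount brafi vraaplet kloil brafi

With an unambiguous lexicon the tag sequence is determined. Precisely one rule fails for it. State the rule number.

2

Fixed tagging: Prep Conj Adv Conj Adv Prep Det Prep Prep.
Applying the rules: R1 pass, R2 fail, R3 pass.
Only rule 2 fails.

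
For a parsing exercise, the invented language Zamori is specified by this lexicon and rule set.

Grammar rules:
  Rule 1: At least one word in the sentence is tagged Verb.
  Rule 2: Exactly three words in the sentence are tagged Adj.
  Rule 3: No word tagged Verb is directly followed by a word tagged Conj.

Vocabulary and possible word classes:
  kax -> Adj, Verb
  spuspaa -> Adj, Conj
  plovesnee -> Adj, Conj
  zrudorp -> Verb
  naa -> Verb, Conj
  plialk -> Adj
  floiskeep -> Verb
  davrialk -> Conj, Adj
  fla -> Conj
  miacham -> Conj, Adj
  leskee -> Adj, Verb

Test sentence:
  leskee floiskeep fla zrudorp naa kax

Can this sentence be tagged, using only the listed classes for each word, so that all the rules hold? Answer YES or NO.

NO

Candidates per position — 1:leskee {Adj,Verb}; 2:floiskeep {Verb}; 3:fla {Conj}; 4:zrudorp {Verb}; 5:naa {Verb,Conj}; 6:kax {Adj,Verb}.
Rule 2 cannot be satisfied by any choice of tags from the lexicon.
So there is no consistent tagging.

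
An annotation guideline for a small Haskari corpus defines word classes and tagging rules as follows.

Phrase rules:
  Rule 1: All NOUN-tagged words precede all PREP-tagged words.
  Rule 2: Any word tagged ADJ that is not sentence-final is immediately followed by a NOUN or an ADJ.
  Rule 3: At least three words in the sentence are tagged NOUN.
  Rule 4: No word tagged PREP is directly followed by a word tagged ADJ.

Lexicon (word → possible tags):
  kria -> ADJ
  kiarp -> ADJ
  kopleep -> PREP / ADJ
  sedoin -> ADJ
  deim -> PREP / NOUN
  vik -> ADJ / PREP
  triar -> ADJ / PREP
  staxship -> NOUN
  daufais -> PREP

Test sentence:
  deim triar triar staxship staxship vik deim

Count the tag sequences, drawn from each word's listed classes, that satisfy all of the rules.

Candidates per position — 1:deim {PREP,NOUN}; 2:triar {ADJ,PREP}; 3:triar {ADJ,PREP}; 4:staxship {NOUN}; 5:staxship {NOUN}; 6:vik {ADJ,PREP}; 7:deim {PREP,NOUN}.
There are 32 candidate sequences in total.
The sequences that satisfy every rule: NOUN ADJ ADJ NOUN NOUN ADJ NOUN; NOUN ADJ ADJ NOUN NOUN PREP PREP.
Count = 2.

2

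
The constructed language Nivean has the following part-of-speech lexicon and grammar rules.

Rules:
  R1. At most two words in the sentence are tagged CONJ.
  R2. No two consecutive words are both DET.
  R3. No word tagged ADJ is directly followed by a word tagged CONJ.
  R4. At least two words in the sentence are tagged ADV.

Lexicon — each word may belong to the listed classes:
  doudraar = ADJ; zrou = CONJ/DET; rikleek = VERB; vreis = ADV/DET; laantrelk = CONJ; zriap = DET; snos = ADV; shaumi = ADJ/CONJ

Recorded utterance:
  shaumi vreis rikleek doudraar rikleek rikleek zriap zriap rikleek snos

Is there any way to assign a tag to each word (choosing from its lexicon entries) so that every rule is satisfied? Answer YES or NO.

Candidates per position — 1:shaumi {ADJ,CONJ}; 2:vreis {ADV,DET}; 3:rikleek {VERB}; 4:doudraar {ADJ}; 5:rikleek {VERB}; 6:rikleek {VERB}; 7:zriap {DET}; 8:zriap {DET}; 9:rikleek {VERB}; 10:snos {ADV}.
Rule 2 cannot be satisfied by any choice of tags from the lexicon.
So there is no consistent tagging.

NO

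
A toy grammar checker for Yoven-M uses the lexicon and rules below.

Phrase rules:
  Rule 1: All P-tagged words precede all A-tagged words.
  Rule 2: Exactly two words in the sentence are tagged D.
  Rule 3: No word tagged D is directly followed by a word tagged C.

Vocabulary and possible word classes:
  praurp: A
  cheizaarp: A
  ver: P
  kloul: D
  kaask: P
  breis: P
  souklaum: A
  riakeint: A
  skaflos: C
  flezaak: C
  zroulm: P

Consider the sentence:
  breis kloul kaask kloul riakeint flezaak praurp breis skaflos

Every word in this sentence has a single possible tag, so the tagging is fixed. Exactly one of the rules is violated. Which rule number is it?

1

Fixed tagging: P D P D A C A P C.
Rule check: R1 fail, R2 pass, R3 pass.
Only rule 1 fails.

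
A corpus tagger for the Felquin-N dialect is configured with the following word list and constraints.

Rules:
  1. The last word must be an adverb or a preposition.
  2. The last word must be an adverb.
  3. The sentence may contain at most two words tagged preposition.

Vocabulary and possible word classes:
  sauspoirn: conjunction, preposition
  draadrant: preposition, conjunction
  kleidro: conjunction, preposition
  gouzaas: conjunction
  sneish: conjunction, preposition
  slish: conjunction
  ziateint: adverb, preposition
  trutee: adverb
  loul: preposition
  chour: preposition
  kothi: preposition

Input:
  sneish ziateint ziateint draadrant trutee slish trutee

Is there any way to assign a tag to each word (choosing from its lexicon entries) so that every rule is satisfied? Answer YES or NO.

YES

Candidates per position — 1:sneish {conjunction,preposition}; 2:ziateint {adverb,preposition}; 3:ziateint {adverb,preposition}; 4:draadrant {preposition,conjunction}; 5:trutee {adverb}; 6:slish {conjunction}; 7:trutee {adverb}.
One satisfying assignment: conjunction preposition adverb preposition adverb conjunction adverb.
Check: rule 1 ✓; rule 2 ✓; rule 3 ✓.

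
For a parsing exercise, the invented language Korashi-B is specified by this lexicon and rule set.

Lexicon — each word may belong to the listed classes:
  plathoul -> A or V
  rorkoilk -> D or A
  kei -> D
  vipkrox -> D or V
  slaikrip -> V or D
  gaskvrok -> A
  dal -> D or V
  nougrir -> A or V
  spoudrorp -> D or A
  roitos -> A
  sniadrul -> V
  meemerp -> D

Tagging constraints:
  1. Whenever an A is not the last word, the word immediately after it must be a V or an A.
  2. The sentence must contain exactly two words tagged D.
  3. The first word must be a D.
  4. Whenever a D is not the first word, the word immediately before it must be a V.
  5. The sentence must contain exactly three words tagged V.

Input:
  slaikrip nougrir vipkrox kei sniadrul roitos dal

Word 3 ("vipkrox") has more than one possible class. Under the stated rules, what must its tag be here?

Candidates per position — 1:slaikrip {V,D}; 2:nougrir {A,V}; 3:vipkrox {D,V}; 4:kei {D}; 5:sniadrul {V}; 6:roitos {A}; 7:dal {D,V}.
If word 1 were V, no tagging could satisfy rule 3; so word 1 is D.
If word 3 were D, no tagging could satisfy rule 2; so word 3 is V.
If word 7 were D, no tagging could satisfy rule 1; so word 7 is V.
If word 2 were V, no tagging could satisfy rule 5; so word 2 is A.
That leaves exactly one tagging: D A V D V A V.
Verifying each rule — rule 1 ok; rule 2 ok; rule 3 ok; rule 4 ok; rule 5 ok.

V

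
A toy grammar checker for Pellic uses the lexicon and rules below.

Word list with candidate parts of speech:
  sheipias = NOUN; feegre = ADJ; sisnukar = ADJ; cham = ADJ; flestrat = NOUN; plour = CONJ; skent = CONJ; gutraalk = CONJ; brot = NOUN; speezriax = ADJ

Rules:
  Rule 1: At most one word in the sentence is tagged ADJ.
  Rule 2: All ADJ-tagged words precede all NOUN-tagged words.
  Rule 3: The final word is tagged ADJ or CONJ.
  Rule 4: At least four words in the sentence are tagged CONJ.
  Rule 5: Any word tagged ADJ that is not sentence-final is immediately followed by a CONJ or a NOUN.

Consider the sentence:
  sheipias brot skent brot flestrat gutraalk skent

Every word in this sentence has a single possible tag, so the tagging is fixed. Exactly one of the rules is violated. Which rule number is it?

4

Fixed tagging: NOUN NOUN CONJ NOUN NOUN CONJ CONJ.
Applying the rules: R1 ✓, R2 ✓, R3 ✓, R4 ✗, R5 ✓.
Only rule 4 fails.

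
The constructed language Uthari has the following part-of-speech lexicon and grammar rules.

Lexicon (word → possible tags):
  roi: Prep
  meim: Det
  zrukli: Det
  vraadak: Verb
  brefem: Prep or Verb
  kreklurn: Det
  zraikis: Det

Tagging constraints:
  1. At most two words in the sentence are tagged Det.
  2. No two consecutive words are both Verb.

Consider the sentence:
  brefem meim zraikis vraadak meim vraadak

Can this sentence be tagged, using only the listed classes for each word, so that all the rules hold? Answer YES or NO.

NO

Candidates per position — 1:brefem {Prep,Verb}; 2:meim {Det}; 3:zraikis {Det}; 4:vraadak {Verb}; 5:meim {Det}; 6:vraadak {Verb}.
Rule 1 cannot be satisfied by any choice of tags from the lexicon.
So there is no consistent tagging.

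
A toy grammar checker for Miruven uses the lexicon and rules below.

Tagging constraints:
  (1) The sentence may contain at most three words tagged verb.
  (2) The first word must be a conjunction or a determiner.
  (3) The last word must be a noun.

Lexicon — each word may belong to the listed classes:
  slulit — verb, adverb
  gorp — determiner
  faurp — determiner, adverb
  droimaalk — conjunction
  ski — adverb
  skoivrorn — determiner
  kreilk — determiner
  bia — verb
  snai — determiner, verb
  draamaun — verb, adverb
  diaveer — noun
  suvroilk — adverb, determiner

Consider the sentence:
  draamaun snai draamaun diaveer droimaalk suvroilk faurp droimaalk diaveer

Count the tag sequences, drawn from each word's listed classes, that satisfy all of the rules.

0

Candidates per position — 1:draamaun {verb,adverb}; 2:snai {determiner,verb}; 3:draamaun {verb,adverb}; 4:diaveer {noun}; 5:droimaalk {conjunction}; 6:suvroilk {adverb,determiner}; 7:faurp {determiner,adverb}; 8:droimaalk {conjunction}; 9:diaveer {noun}.
There are 32 candidate sequences in total.
Rule 2 cannot be satisfied by any choice of tags from the lexicon.
So there is no consistent tagging.
Count = 0.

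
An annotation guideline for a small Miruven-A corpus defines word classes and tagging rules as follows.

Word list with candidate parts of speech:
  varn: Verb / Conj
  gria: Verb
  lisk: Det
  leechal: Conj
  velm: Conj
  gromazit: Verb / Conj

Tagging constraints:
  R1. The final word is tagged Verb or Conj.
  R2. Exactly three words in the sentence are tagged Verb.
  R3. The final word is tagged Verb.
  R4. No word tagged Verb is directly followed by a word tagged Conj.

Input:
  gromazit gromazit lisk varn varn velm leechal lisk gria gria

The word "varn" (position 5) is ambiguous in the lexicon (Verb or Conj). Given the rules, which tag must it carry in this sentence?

Conj

Candidates per position — 1:gromazit {Verb,Conj}; 2:gromazit {Verb,Conj}; 3:lisk {Det}; 4:varn {Verb,Conj}; 5:varn {Verb,Conj}; 6:velm {Conj}; 7:leechal {Conj}; 8:lisk {Det}; 9:gria {Verb}; 10:gria {Verb}.
Position 4: tagging it Verb would leave rule 4 unsatisfiable, so it must be Conj.
Position 5: tagging it Verb would leave rule 4 unsatisfiable, so it must be Conj.
The remaining ambiguous positions (1, 2) are resolved jointly — only one combination satisfies every rule.
So the tagging must be: Conj Verb Det Conj Conj Conj Conj Det Verb Verb.
Rule-by-rule: rule 1 ok; rule 2 ok; rule 3 ok; rule 4 ok.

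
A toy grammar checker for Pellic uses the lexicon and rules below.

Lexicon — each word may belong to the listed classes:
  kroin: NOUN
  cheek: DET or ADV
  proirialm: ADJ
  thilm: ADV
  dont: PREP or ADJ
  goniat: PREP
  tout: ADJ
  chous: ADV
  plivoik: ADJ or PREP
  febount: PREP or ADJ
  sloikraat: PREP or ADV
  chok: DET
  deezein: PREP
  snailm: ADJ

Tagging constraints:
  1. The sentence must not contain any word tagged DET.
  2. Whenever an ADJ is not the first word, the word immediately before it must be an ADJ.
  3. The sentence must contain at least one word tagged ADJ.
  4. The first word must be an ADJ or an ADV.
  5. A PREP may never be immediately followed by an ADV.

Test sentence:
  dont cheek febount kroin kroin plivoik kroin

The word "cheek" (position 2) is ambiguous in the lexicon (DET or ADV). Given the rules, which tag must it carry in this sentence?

ADV

Candidates per position — 1:dont {PREP,ADJ}; 2:cheek {DET,ADV}; 3:febount {PREP,ADJ}; 4:kroin {NOUN}; 5:kroin {NOUN}; 6:plivoik {ADJ,PREP}; 7:kroin {NOUN}.
Word 1 cannot be PREP — rule 4 would then fail for every completion. It is ADJ.
Word 2 cannot be DET — rule 1 would then fail for every completion. It is ADV.
Word 3 cannot be ADJ — rule 2 would then fail for every completion. It is PREP.
Word 6 cannot be ADJ — rule 2 would then fail for every completion. It is PREP.
So the tagging must be: ADJ ADV PREP NOUN NOUN PREP NOUN.
Rule-by-rule: rule 1 ok; rule 2 ok; rule 3 ok; rule 4 ok; rule 5 ok.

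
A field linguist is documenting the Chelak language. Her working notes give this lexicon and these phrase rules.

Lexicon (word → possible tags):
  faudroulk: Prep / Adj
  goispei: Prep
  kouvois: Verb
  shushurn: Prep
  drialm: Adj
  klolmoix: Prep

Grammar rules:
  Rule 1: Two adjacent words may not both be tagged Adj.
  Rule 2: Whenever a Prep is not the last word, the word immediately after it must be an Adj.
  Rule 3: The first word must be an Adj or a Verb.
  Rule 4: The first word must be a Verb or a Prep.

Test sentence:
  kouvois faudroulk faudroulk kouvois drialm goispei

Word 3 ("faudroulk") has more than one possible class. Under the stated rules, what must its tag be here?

Candidates per position — 1:kouvois {Verb}; 2:faudroulk {Prep,Adj}; 3:faudroulk {Prep,Adj}; 4:kouvois {Verb}; 5:drialm {Adj}; 6:goispei {Prep}.
Word 3 cannot be Prep — rule 2 would then fail for every completion. It is Adj.
Word 2 cannot be Adj — rule 1 would then fail for every completion. It is Prep.
So the tagging must be: Verb Prep Adj Verb Adj Prep.
Rule-by-rule: rule 1 satisfied; rule 2 satisfied; rule 3 satisfied; rule 4 satisfied.

Adj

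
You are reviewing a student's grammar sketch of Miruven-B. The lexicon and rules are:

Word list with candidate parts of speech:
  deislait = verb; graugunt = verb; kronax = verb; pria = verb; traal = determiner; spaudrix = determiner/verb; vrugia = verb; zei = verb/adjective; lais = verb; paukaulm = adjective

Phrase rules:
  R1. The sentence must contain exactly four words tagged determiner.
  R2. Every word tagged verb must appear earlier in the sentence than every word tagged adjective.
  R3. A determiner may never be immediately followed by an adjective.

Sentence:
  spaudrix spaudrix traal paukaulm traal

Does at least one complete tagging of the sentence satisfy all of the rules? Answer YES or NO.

NO

Candidates per position — 1:spaudrix {determiner,verb}; 2:spaudrix {determiner,verb}; 3:traal {determiner}; 4:paukaulm {adjective}; 5:traal {determiner}.
Rule 3 cannot be satisfied by any choice of tags from the lexicon.
So there is no consistent tagging.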